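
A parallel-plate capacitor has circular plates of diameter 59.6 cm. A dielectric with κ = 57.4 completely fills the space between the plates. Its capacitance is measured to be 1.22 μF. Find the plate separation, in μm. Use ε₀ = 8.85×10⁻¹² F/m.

d ≈ 116 μm

A = π(59.6/2 cm)² = 0.279 m².
d = κε₀A/C = 57.4 × 8.85×10⁻¹² × 0.279 / 1.22×10⁻⁶ = 1.16×10⁻⁴ m.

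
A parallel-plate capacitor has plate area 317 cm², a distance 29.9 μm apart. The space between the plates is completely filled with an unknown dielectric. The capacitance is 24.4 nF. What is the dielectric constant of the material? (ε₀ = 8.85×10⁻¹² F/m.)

A = 317 cm² = 3.17×10⁻² m².
κ = Cd/(ε₀A) = 2.44×10⁻⁸ × 2.99×10⁻⁵ / (8.85×10⁻¹² × 3.17×10⁻²) = 2.60.

κ ≈ 2.60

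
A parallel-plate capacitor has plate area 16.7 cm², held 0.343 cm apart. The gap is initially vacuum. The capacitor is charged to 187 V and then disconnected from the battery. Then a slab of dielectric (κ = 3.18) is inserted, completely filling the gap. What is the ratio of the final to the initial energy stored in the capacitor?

U₂/U₁ ≈ 0.314

Isolated ⇒ Q is held fixed.
C₂ = 3.18 C₁ and U = Q²/(2C), so U₂/U₁ = C₁/C₂ = 0.314.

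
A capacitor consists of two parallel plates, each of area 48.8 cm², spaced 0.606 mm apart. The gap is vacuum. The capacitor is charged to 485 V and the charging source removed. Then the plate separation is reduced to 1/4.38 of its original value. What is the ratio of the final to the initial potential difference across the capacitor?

Isolated ⇒ Q is held fixed.
C₂ = 4.38 C₁ and V = Q/C, so V₂/V₁ = C₁/C₂ = 0.228.

0.228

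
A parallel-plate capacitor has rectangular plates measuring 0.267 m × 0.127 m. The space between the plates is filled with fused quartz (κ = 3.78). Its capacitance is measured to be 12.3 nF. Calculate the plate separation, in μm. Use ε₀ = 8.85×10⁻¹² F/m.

A = 0.267 × 0.127 m² = 3.39×10⁻² m².
d = κε₀A/C = 3.78 × 8.85×10⁻¹² × 3.39×10⁻² / 1.23×10⁻⁸ = 9.22×10⁻⁵ m.

d ≈ 92.2 μm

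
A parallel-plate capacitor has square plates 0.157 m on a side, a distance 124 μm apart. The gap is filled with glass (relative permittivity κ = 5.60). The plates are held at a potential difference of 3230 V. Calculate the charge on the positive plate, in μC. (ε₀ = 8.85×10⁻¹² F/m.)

A = (0.157 m)² = 2.46×10⁻² m².
C = κε₀A/d = 5.60 × 8.85×10⁻¹² × 2.46×10⁻² / 1.24×10⁻⁴ = 9.85×10⁻⁹ F.
Q = CV = 9.85×10⁻⁹ × 3230 = 3.18×10⁻⁵ C.

Q ≈ 31.8 μC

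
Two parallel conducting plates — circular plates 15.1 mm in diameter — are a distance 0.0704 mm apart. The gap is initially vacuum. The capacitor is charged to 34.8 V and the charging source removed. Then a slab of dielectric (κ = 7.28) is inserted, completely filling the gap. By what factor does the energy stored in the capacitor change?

Isolated ⇒ Q is held fixed.
C₂ = 7.28 C₁ and U = Q²/(2C), so U₂/U₁ = C₁/C₂ = 0.137.

0.137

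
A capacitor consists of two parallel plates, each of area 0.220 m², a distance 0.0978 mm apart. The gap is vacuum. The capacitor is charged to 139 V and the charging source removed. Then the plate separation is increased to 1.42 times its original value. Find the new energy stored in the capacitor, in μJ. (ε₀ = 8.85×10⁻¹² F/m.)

273 μJ

Initially C₁ = ε₀A/d = 8.85×10⁻¹² × 0.220 / 9.78×10⁻⁵ = 1.99×10⁻⁸ F.
U₁ = 1.92×10⁻⁴ J.
Isolated ⇒ Q is held fixed. C₂ = 0.704 C₁ and U = Q²/(2C), so U₂/U₁ = C₁/C₂ = 1.42.
U₂ = 1.42 × 1.92×10⁻⁴ = 2.73×10⁻⁴ J.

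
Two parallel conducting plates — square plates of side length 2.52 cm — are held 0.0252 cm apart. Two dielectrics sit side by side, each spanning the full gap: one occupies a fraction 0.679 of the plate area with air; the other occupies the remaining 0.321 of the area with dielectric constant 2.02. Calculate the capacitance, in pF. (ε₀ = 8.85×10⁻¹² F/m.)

A = (2.52 cm)² = 6.35×10⁻⁴ m².
Side-by-side slabs ⇒ two capacitors in parallel, each spanning the full gap.
C₁ = κ₁ε₀A₁/d = 1.00 × 8.85×10⁻¹² × 4.31×10⁻⁴ / 2.52×10⁻⁴ = 1.51×10⁻¹¹ F.
C₂ = κ₂ε₀A₂/d = 2.02 × 8.85×10⁻¹² × 2.04×10⁻⁴ / 2.52×10⁻⁴ = 1.45×10⁻¹¹ F.
C = C₁ + C₂ = 2.96×10⁻¹¹ F.

29.6 pF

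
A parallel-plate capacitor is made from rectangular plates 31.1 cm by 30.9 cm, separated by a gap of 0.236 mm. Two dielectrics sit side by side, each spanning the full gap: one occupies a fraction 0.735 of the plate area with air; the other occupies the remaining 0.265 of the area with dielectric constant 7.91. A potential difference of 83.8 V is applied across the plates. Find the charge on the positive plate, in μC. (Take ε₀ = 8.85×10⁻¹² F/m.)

A = 31.1 × 30.9 cm² = 9.61×10⁻² m².
Side-by-side slabs ⇒ two capacitors in parallel, each spanning the full gap.
C₁ = κ₁ε₀A₁/d = 1.00 × 8.85×10⁻¹² × 7.06×10⁻² / 2.36×10⁻⁴ = 2.65×10⁻⁹ F.
C₂ = κ₂ε₀A₂/d = 7.91 × 8.85×10⁻¹² × 2.55×10⁻² / 2.36×10⁻⁴ = 7.55×10⁻⁹ F.
C = C₁ + C₂ = 1.02×10⁻⁸ F.
Q = CV = 1.02×10⁻⁸ × 83.8 = 8.55×10⁻⁷ C.

0.855 μC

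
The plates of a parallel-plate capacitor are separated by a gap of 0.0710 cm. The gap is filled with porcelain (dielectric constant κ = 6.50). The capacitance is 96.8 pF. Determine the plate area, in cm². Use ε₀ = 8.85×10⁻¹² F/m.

A = Cd/(κε₀) = 9.68×10⁻¹¹ × 7.10×10⁻⁴ / (6.50 × 8.85×10⁻¹²) = 1.19×10⁻³ m².

11.9 cm²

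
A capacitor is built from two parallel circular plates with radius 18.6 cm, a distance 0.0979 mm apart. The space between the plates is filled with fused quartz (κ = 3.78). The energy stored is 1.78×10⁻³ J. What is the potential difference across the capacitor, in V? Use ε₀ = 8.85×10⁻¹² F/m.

A = π(18.6 cm)² = 0.109 m².
C = κε₀A/d = 3.78 × 8.85×10⁻¹² × 0.109 / 9.79×10⁻⁵ = 3.71×10⁻⁸ F.
V = √(2U/C) = √(2 × 1.78×10⁻³ / 3.71×10⁻⁸) = 3.10×10² V.

310 V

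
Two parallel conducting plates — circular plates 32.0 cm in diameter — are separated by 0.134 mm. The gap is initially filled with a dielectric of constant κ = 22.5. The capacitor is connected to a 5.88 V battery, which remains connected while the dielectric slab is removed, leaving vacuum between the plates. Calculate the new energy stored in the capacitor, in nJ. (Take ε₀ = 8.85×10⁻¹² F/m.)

A = π(32.0/2 cm)² = 8.04×10⁻² m².
Initially C₁ = κε₀A/d = 22.5 × 8.85×10⁻¹² × 8.04×10⁻² / 1.34×10⁻⁴ = 1.20×10⁻⁷ F.
U₁ = 2.07×10⁻⁶ J.
Battery connected ⇒ V is held fixed. C₂ = 0.0444 C₁ and U = ½CV², so U₂/U₁ = C₂/C₁ = 0.0444.
U₂ = 0.0444 × 2.07×10⁻⁶ = 9.18×10⁻⁸ J.

91.8 nJ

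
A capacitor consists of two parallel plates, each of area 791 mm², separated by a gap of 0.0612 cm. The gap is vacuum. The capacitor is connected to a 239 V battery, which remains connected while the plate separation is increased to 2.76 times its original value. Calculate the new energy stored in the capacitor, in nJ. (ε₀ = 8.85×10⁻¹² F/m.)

A = 791 mm² = 7.91×10⁻⁴ m².
Initially C₁ = ε₀A/d = 8.85×10⁻¹² × 7.91×10⁻⁴ / 6.12×10⁻⁴ = 1.14×10⁻¹¹ F.
U₁ = 3.27×10⁻⁷ J.
Battery connected ⇒ V is held fixed. C₂ = 0.362 C₁ and U = ½CV², so U₂/U₁ = C₂/C₁ = 0.362.
U₂ = 0.362 × 3.27×10⁻⁷ = 1.18×10⁻⁷ J.

118 nJ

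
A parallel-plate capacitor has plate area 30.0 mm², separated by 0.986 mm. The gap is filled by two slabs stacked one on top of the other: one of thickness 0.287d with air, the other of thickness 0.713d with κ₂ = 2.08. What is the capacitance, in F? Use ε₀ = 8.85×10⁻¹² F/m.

A = 30.0 mm² = 3.00×10⁻⁵ m².
Stacked slabs ⇒ two capacitors in series, each with the full plate area.
C₁ = κ₁ε₀A/d₁ = 1.00 × 8.85×10⁻¹² × 3.00×10⁻⁵ / 2.83×10⁻⁴ = 9.38×10⁻¹³ F.
C₂ = κ₂ε₀A/d₂ = 2.08 × 8.85×10⁻¹² × 3.00×10⁻⁵ / 7.03×10⁻⁴ = 7.86×10⁻¹³ F.
C = (1/C₁ + 1/C₂)⁻¹ = 4.28×10⁻¹³ F.

C ≈ 4.28×10⁻¹³ F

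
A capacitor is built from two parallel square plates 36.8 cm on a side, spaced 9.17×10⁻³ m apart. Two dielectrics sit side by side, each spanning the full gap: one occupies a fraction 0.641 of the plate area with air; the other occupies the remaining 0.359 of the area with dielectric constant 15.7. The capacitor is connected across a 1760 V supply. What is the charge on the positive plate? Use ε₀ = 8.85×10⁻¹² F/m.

1.44 μC

A = (36.8 cm)² = 0.135 m².
Side-by-side slabs ⇒ two capacitors in parallel, each spanning the full gap.
C₁ = κ₁ε₀A₁/d = 1.00 × 8.85×10⁻¹² × 8.68×10⁻² / 9.17×10⁻³ = 8.38×10⁻¹¹ F.
C₂ = κ₂ε₀A₂/d = 15.7 × 8.85×10⁻¹² × 4.86×10⁻² / 9.17×10⁻³ = 7.37×10⁻¹⁰ F.
C = C₁ + C₂ = 8.20×10⁻¹⁰ F.
Q = CV = 8.20×10⁻¹⁰ × 1760 = 1.44×10⁻⁶ C.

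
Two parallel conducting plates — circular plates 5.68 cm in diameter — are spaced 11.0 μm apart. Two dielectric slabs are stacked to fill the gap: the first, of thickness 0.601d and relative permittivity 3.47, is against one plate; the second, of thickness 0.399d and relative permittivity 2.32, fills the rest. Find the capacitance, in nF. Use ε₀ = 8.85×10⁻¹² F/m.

5.91 nF

A = π(5.68/2 cm)² = 2.53×10⁻³ m².
Stacked slabs ⇒ two capacitors in series, each with the full plate area.
C₁ = κ₁ε₀A/d₁ = 3.47 × 8.85×10⁻¹² × 2.53×10⁻³ / 6.61×10⁻⁶ = 1.18×10⁻⁸ F.
C₂ = κ₂ε₀A/d₂ = 2.32 × 8.85×10⁻¹² × 2.53×10⁻³ / 4.39×10⁻⁶ = 1.19×10⁻⁸ F.
C = (1/C₁ + 1/C₂)⁻¹ = 5.91×10⁻⁹ F.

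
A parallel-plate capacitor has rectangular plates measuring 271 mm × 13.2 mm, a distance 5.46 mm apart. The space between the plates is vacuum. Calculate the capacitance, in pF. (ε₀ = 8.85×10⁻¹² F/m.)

A = 271 × 13.2 mm² = 3.58×10⁻³ m².
C = ε₀A/d = 8.85×10⁻¹² × 3.58×10⁻³ / 5.46×10⁻³ = 5.80×10⁻¹² F.

C ≈ 5.80 pF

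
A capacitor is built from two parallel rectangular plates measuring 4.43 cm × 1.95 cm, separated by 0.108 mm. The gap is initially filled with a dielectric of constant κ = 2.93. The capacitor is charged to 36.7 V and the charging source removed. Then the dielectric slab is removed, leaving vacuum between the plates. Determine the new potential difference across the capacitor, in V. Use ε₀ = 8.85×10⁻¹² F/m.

A = 4.43 × 1.95 cm² = 8.64×10⁻⁴ m².
Initially C₁ = κε₀A/d = 2.93 × 8.85×10⁻¹² × 8.64×10⁻⁴ / 1.08×10⁻⁴ = 2.07×10⁻¹⁰ F.
V₁ = 36.7 V.
Isolated ⇒ Q is held fixed. C₂ = 0.341 C₁ and V = Q/C, so V₂/V₁ = C₁/C₂ = 2.93.
V₂ = 2.93 × 36.7 = 1.08×10² V.

V ≈ 108 V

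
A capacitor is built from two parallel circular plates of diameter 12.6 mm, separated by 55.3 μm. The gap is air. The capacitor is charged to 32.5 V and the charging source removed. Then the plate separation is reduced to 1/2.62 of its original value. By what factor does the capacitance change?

C₂/C₁ ≈ 2.62

C = ε₀A/d scales as 1/d, so C₂/C₁ = d₁/d₂ = 2.62.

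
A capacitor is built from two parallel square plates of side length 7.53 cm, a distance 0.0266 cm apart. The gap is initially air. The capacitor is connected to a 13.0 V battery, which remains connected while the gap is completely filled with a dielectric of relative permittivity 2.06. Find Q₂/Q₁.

Q₂/Q₁ ≈ 2.06

Battery connected ⇒ V is held fixed.
C₂ = 2.06 C₁ and Q = CV, so Q₂/Q₁ = C₂/C₁ = 2.06.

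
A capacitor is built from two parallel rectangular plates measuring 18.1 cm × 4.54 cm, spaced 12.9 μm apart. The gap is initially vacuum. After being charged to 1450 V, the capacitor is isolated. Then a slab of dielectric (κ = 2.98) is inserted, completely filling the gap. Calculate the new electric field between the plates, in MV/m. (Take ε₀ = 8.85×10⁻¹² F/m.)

37.7 MV/m

A = 18.1 × 4.54 cm² = 8.22×10⁻³ m².
Initially C₁ = ε₀A/d = 8.85×10⁻¹² × 8.22×10⁻³ / 1.29×10⁻⁵ = 5.64×10⁻⁹ F.
E₁ = 1.12×10⁸ V/m.
Isolated ⇒ Q is held fixed. V₂ = Q/C₂ = V₁/2.98; E = V/d, so E₂/E₁ = (V₂/V₁)(d₁/d₂) = 0.336.
E₂ = 0.336 × 1.12×10⁸ = 3.77×10⁷ V/m.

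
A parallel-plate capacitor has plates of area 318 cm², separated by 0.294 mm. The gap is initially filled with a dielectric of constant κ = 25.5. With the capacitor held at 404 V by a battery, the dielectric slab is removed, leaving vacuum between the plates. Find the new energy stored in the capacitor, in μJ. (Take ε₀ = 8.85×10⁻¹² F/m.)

78.1 μJ

A = 318 cm² = 3.18×10⁻² m².
Initially C₁ = κε₀A/d = 25.5 × 8.85×10⁻¹² × 3.18×10⁻² / 2.94×10⁻⁴ = 2.44×10⁻⁸ F.
U₁ = 1.99×10⁻³ J.
Battery connected ⇒ V is held fixed. C₂ = 0.0392 C₁ and U = ½CV², so U₂/U₁ = C₂/C₁ = 0.0392.
U₂ = 0.0392 × 1.99×10⁻³ = 7.81×10⁻⁵ J.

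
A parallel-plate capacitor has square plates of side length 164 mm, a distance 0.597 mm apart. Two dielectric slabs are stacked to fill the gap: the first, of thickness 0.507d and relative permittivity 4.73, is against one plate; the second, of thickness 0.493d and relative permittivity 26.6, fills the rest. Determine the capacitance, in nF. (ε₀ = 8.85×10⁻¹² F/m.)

C ≈ 3.17 nF

A = (164 mm)² = 2.69×10⁻² m².
Stacked slabs ⇒ two capacitors in series, each with the full plate area.
C₁ = κ₁ε₀A/d₁ = 4.73 × 8.85×10⁻¹² × 2.69×10⁻² / 3.03×10⁻⁴ = 3.72×10⁻⁹ F.
C₂ = κ₂ε₀A/d₂ = 26.6 × 8.85×10⁻¹² × 2.69×10⁻² / 2.94×10⁻⁴ = 2.15×10⁻⁸ F.
C = (1/C₁ + 1/C₂)⁻¹ = 3.17×10⁻⁹ F.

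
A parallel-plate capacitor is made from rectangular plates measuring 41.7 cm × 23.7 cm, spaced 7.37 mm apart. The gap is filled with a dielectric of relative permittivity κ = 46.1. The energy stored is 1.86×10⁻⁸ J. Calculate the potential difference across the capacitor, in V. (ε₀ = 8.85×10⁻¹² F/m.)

A = 41.7 × 23.7 cm² = 9.88×10⁻² m².
C = κε₀A/d = 46.1 × 8.85×10⁻¹² × 9.88×10⁻² / 7.37×10⁻³ = 5.47×10⁻⁹ F.
V = √(2U/C) = √(2 × 1.86×10⁻⁸ / 5.47×10⁻⁹) = 2.61 V.

2.61 V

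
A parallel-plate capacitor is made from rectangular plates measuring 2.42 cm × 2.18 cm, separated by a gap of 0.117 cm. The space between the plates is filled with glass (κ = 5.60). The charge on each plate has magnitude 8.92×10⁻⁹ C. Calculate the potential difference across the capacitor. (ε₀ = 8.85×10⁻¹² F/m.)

399 V

A = 2.42 × 2.18 cm² = 5.28×10⁻⁴ m².
C = κε₀A/d = 5.60 × 8.85×10⁻¹² × 5.28×10⁻⁴ / 1.17×10⁻³ = 2.23×10⁻¹¹ F.
V = Q/C = 8.92×10⁻⁹ / 2.23×10⁻¹¹ = 3.99×10² V.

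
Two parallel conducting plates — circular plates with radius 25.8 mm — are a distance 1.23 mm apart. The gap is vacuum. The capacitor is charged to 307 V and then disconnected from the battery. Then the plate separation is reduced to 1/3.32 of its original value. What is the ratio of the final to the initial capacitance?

C₂/C₁ ≈ 3.32

C = ε₀A/d scales as 1/d, so C₂/C₁ = d₁/d₂ = 3.32.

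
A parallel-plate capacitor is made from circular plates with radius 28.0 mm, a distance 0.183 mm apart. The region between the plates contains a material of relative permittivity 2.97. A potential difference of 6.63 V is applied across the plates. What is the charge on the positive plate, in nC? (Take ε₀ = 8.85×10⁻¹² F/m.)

A = π(28.0 mm)² = 2.46×10⁻³ m².
C = κε₀A/d = 2.97 × 8.85×10⁻¹² × 2.46×10⁻³ / 1.83×10⁻⁴ = 3.54×10⁻¹⁰ F.
Q = CV = 3.54×10⁻¹⁰ × 6.63 = 2.35×10⁻⁹ C.

2.35 nC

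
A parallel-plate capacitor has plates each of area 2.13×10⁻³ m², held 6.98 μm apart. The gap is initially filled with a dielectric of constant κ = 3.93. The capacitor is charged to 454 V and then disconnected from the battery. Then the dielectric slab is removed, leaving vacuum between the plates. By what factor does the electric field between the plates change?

E₂/E₁ ≈ 3.93

Isolated ⇒ Q is held fixed.
V₂ = Q/C₂ = V₁/0.254; E = V/d, so E₂/E₁ = (V₂/V₁)(d₁/d₂) = 3.93.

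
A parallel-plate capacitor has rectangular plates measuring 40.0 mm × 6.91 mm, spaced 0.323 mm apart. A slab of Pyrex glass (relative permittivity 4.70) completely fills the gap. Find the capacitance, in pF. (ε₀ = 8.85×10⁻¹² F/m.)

A = 40.0 × 6.91 mm² = 2.76×10⁻⁴ m².
C = κε₀A/d = 4.70 × 8.85×10⁻¹² × 2.76×10⁻⁴ / 3.23×10⁻⁴ = 3.56×10⁻¹¹ F.

C ≈ 35.6 pF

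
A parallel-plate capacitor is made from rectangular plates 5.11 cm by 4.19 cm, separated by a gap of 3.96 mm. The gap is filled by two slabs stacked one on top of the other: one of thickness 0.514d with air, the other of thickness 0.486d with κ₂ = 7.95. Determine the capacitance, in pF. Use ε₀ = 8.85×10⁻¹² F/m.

8.32 pF

A = 5.11 × 4.19 cm² = 2.14×10⁻³ m².
Stacked slabs ⇒ two capacitors in series, each with the full plate area.
C₁ = κ₁ε₀A/d₁ = 1.00 × 8.85×10⁻¹² × 2.14×10⁻³ / 2.04×10⁻³ = 9.31×10⁻¹² F.
C₂ = κ₂ε₀A/d₂ = 7.95 × 8.85×10⁻¹² × 2.14×10⁻³ / 1.92×10⁻³ = 7.83×10⁻¹¹ F.
C = (1/C₁ + 1/C₂)⁻¹ = 8.32×10⁻¹² F.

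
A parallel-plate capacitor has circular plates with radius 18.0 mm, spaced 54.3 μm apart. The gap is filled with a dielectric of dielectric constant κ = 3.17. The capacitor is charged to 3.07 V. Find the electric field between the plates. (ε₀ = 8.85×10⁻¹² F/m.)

E ≈ 56.5 kV/m

E = V/d = 3.07 / 5.43×10⁻⁵ = 5.65×10⁴ V/m.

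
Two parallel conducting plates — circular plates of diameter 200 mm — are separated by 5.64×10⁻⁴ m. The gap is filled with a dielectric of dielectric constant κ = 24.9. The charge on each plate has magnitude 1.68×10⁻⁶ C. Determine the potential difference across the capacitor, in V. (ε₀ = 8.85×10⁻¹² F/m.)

V ≈ 137 V

A = π(200/2 mm)² = 3.14×10⁻² m².
C = κε₀A/d = 24.9 × 8.85×10⁻¹² × 3.14×10⁻² / 5.64×10⁻⁴ = 1.23×10⁻⁸ F.
V = Q/C = 1.68×10⁻⁶ / 1.23×10⁻⁸ = 1.37×10² V.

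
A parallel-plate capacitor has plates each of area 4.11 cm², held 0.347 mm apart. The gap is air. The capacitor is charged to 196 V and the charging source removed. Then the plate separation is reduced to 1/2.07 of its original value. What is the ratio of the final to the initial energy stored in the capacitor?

Isolated ⇒ Q is held fixed.
C₂ = 2.07 C₁ and U = Q²/(2C), so U₂/U₁ = C₁/C₂ = 0.483.

0.483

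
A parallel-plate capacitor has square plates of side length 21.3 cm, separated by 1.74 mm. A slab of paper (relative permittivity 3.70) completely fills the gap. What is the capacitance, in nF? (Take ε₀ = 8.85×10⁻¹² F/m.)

C ≈ 0.854 nF

A = (21.3 cm)² = 4.54×10⁻² m².
C = κε₀A/d = 3.70 × 8.85×10⁻¹² × 4.54×10⁻² / 1.74×10⁻³ = 8.54×10⁻¹⁰ F.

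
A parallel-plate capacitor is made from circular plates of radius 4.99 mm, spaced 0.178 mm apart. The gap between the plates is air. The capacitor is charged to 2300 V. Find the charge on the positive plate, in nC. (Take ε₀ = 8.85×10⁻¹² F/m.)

A = π(4.99 mm)² = 7.82×10⁻⁵ m².
C = ε₀A/d = 8.85×10⁻¹² × 7.82×10⁻⁵ / 1.78×10⁻⁴ = 3.89×10⁻¹² F.
Q = CV = 3.89×10⁻¹² × 2300 = 8.95×10⁻⁹ C.

Q ≈ 8.95 nC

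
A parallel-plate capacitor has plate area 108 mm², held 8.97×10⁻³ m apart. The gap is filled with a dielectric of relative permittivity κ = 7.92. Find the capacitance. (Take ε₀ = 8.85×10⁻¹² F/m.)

C ≈ 0.844 pF

A = 108 mm² = 1.08×10⁻⁴ m².
C = κε₀A/d = 7.92 × 8.85×10⁻¹² × 1.08×10⁻⁴ / 8.97×10⁻³ = 8.44×10⁻¹³ F.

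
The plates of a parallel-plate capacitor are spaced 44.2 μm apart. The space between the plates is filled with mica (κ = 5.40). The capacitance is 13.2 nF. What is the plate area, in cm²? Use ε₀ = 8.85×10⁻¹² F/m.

A = Cd/(κε₀) = 1.32×10⁻⁸ × 4.42×10⁻⁵ / (5.40 × 8.85×10⁻¹²) = 1.22×10⁻² m².

A ≈ 122 cm²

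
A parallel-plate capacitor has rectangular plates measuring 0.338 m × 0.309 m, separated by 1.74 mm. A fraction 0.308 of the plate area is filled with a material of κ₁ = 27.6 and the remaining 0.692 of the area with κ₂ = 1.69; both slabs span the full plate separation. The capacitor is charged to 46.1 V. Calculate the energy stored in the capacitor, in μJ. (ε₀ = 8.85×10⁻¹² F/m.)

A = 0.338 × 0.309 m² = 0.104 m².
Side-by-side slabs ⇒ two capacitors in parallel, each spanning the full gap.
C₁ = κ₁ε₀A₁/d = 27.6 × 8.85×10⁻¹² × 3.22×10⁻² / 1.74×10⁻³ = 4.52×10⁻⁹ F.
C₂ = κ₂ε₀A₂/d = 1.69 × 8.85×10⁻¹² × 7.23×10⁻² / 1.74×10⁻³ = 6.21×10⁻¹⁰ F.
C = C₁ + C₂ = 5.14×10⁻⁹ F.
U = ½CV² = ½ × 5.14×10⁻⁹ × (46.1)² = 5.46×10⁻⁶ J.

5.46 μJ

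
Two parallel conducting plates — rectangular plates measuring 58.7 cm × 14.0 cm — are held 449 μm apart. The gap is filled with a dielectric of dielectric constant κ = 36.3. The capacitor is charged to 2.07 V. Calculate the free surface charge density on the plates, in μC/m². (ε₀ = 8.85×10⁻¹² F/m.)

A = 58.7 × 14.0 cm² = 8.22×10⁻² m².
C = κε₀A/d = 36.3 × 8.85×10⁻¹² × 8.22×10⁻² / 4.49×10⁻⁴ = 5.88×10⁻⁸ F.
σ = Q/A = CV/A = 5.88×10⁻⁸ × 2.07 / 8.22×10⁻² = 1.48×10⁻⁶ C/m².

σ ≈ 1.48 μC/m²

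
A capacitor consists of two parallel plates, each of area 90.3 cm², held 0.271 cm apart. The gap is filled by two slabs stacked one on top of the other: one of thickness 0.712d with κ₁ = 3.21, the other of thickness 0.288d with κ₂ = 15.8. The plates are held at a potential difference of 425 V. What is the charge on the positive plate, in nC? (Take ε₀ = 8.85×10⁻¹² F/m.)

A = 90.3 cm² = 9.03×10⁻³ m².
Stacked slabs ⇒ two capacitors in series, each with the full plate area.
C₁ = κ₁ε₀A/d₁ = 3.21 × 8.85×10⁻¹² × 9.03×10⁻³ / 1.93×10⁻³ = 1.33×10⁻¹⁰ F.
C₂ = κ₂ε₀A/d₂ = 15.8 × 8.85×10⁻¹² × 9.03×10⁻³ / 7.80×10⁻⁴ = 1.62×10⁻⁹ F.
C = (1/C₁ + 1/C₂)⁻¹ = 1.23×10⁻¹⁰ F.
Q = CV = 1.23×10⁻¹⁰ × 425 = 5.22×10⁻⁸ C.

Q ≈ 52.2 nC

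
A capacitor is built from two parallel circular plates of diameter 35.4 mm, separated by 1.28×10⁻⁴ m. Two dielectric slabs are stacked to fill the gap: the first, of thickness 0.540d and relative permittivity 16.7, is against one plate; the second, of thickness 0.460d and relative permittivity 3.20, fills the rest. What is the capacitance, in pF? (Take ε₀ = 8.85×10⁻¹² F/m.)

A = π(35.4/2 mm)² = 9.84×10⁻⁴ m².
Stacked slabs ⇒ two capacitors in series, each with the full plate area.
C₁ = κ₁ε₀A/d₁ = 16.7 × 8.85×10⁻¹² × 9.84×10⁻⁴ / 6.91×10⁻⁵ = 2.10×10⁻⁹ F.
C₂ = κ₂ε₀A/d₂ = 3.20 × 8.85×10⁻¹² × 9.84×10⁻⁴ / 5.89×10⁻⁵ = 4.73×10⁻¹⁰ F.
C = (1/C₁ + 1/C₂)⁻¹ = 3.86×10⁻¹⁰ F.

C ≈ 386 pF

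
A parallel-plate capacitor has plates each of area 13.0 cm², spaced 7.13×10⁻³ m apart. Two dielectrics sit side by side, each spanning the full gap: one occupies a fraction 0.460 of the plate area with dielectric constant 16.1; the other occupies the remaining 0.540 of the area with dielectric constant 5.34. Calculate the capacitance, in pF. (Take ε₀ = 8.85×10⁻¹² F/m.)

C ≈ 16.6 pF

A = 13.0 cm² = 1.30×10⁻³ m².
Side-by-side slabs ⇒ two capacitors in parallel, each spanning the full gap.
C₁ = κ₁ε₀A₁/d = 16.1 × 8.85×10⁻¹² × 5.98×10⁻⁴ / 7.13×10⁻³ = 1.20×10⁻¹¹ F.
C₂ = κ₂ε₀A₂/d = 5.34 × 8.85×10⁻¹² × 7.02×10⁻⁴ / 7.13×10⁻³ = 4.65×10⁻¹² F.
C = C₁ + C₂ = 1.66×10⁻¹¹ F.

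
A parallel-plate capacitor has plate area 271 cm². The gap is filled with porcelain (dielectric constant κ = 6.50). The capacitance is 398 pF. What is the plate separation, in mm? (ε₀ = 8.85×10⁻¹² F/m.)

A = 271 cm² = 2.71×10⁻² m².
d = κε₀A/C = 6.50 × 8.85×10⁻¹² × 2.71×10⁻² / 3.98×10⁻¹⁰ = 3.92×10⁻³ m.

d ≈ 3.92 mm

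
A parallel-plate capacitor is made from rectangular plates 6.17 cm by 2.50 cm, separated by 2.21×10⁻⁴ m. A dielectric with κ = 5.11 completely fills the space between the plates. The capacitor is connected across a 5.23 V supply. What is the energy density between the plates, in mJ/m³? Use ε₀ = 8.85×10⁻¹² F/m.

E = V/d = 5.23 / 2.21×10⁻⁴ = 2.37×10⁴ V/m.
u = ½κε₀E² = ½ × 5.11 × 8.85×10⁻¹² × (2.37×10⁴)² = 1.27×10⁻² J/m³.

u ≈ 12.7 mJ/m³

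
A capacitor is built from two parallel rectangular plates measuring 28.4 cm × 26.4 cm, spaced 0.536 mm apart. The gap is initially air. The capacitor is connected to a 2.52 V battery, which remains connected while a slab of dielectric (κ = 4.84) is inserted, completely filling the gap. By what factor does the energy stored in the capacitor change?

Battery connected ⇒ V is held fixed.
C₂ = 4.84 C₁ and U = ½CV², so U₂/U₁ = C₂/C₁ = 4.84.

4.84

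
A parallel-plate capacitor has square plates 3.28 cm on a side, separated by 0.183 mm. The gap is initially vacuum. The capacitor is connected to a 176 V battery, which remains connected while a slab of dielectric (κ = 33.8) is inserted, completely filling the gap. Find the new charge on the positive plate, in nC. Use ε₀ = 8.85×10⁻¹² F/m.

A = (3.28 cm)² = 1.08×10⁻³ m².
Initially C₁ = ε₀A/d = 8.85×10⁻¹² × 1.08×10⁻³ / 1.83×10⁻⁴ = 5.20×10⁻¹¹ F.
Q₁ = 9.16×10⁻⁹ C.
Battery connected ⇒ V is held fixed. C₂ = 33.8 C₁ and Q = CV, so Q₂/Q₁ = C₂/C₁ = 33.8.
Q₂ = 33.8 × 9.16×10⁻⁹ = 3.10×10⁻⁷ C.

Q ≈ 310 nC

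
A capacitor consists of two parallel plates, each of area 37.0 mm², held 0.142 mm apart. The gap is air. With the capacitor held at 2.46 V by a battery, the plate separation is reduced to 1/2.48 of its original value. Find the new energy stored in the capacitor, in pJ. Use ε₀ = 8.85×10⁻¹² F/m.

A = 37.0 mm² = 3.70×10⁻⁵ m².
Initially C₁ = ε₀A/d = 8.85×10⁻¹² × 3.70×10⁻⁵ / 1.42×10⁻⁴ = 2.31×10⁻¹² F.
U₁ = 6.98×10⁻¹² J.
Battery connected ⇒ V is held fixed. C₂ = 2.48 C₁ and U = ½CV², so U₂/U₁ = C₂/C₁ = 2.48.
U₂ = 2.48 × 6.98×10⁻¹² = 1.73×10⁻¹¹ J.

17.3 pJ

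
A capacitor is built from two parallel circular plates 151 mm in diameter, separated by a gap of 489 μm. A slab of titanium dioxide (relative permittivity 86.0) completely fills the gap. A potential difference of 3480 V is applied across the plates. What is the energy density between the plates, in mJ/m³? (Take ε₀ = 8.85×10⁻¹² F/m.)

E = V/d = 3480 / 4.89×10⁻⁴ = 7.12×10⁶ V/m.
u = ½κε₀E² = ½ × 86.0 × 8.85×10⁻¹² × (7.12×10⁶)² = 1.93×10⁴ J/m³.

1.93×10⁷ mJ/m³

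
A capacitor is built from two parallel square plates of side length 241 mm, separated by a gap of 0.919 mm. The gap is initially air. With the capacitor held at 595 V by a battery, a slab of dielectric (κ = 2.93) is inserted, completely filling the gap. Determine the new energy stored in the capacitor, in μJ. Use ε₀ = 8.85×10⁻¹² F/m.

U ≈ 290 μJ

A = (241 mm)² = 5.81×10⁻² m².
Initially C₁ = ε₀A/d = 8.85×10⁻¹² × 5.81×10⁻² / 9.19×10⁻⁴ = 5.59×10⁻¹⁰ F.
U₁ = 9.90×10⁻⁵ J.
Battery connected ⇒ V is held fixed. C₂ = 2.93 C₁ and U = ½CV², so U₂/U₁ = C₂/C₁ = 2.93.
U₂ = 2.93 × 9.90×10⁻⁵ = 2.90×10⁻⁴ J.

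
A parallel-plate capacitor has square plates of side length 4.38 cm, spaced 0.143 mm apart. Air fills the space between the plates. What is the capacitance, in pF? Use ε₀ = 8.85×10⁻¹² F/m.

119 pF

A = (4.38 cm)² = 1.92×10⁻³ m².
C = ε₀A/d = 8.85×10⁻¹² × 1.92×10⁻³ / 1.43×10⁻⁴ = 1.19×10⁻¹⁰ F.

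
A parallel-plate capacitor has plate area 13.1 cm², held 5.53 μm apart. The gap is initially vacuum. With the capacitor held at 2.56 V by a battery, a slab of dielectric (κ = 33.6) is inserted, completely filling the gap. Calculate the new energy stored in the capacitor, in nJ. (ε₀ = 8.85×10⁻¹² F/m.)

U ≈ 231 nJ

A = 13.1 cm² = 1.31×10⁻³ m².
Initially C₁ = ε₀A/d = 8.85×10⁻¹² × 1.31×10⁻³ / 5.53×10⁻⁶ = 2.10×10⁻⁹ F.
U₁ = 6.87×10⁻⁹ J.
Battery connected ⇒ V is held fixed. C₂ = 33.6 C₁ and U = ½CV², so U₂/U₁ = C₂/C₁ = 33.6.
U₂ = 33.6 × 6.87×10⁻⁹ = 2.31×10⁻⁷ J.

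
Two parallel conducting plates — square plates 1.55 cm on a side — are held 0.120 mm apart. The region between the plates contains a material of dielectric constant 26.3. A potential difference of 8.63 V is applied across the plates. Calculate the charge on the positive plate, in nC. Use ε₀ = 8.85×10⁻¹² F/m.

Q ≈ 4.02 nC

A = (1.55 cm)² = 2.40×10⁻⁴ m².
C = κε₀A/d = 26.3 × 8.85×10⁻¹² × 2.40×10⁻⁴ / 1.20×10⁻⁴ = 4.66×10⁻¹⁰ F.
Q = CV = 4.66×10⁻¹⁰ × 8.63 = 4.02×10⁻⁹ C.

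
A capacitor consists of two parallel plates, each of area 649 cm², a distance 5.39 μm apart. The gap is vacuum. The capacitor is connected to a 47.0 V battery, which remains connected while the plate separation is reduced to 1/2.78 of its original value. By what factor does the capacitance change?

C = ε₀A/d scales as 1/d, so C₂/C₁ = d₁/d₂ = 2.78.

C₂/C₁ ≈ 2.78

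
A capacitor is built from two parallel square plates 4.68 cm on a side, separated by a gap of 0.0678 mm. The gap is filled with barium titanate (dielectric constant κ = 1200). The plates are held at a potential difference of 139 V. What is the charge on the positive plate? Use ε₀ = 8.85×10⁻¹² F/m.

47.7 μC

A = (4.68 cm)² = 2.19×10⁻³ m².
C = κε₀A/d = 1200 × 8.85×10⁻¹² × 2.19×10⁻³ / 6.78×10⁻⁵ = 3.43×10⁻⁷ F.
Q = CV = 3.43×10⁻⁷ × 139 = 4.77×10⁻⁵ C.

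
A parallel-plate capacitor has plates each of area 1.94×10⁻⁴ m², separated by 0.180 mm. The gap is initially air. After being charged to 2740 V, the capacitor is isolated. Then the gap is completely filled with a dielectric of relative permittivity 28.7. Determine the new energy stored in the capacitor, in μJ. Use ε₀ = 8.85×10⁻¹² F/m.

U ≈ 1.25 μJ

Initially C₁ = ε₀A/d = 8.85×10⁻¹² × 1.94×10⁻⁴ / 1.80×10⁻⁴ = 9.54×10⁻¹² F.
U₁ = 3.58×10⁻⁵ J.
Isolated ⇒ Q is held fixed. C₂ = 28.7 C₁ and U = Q²/(2C), so U₂/U₁ = C₁/C₂ = 0.0348.
U₂ = 0.0348 × 3.58×10⁻⁵ = 1.25×10⁻⁶ J.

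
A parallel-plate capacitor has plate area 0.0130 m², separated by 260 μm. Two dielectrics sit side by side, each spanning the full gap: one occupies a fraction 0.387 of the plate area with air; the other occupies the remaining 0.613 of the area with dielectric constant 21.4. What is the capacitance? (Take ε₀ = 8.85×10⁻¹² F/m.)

Side-by-side slabs ⇒ two capacitors in parallel, each spanning the full gap.
C₁ = κ₁ε₀A₁/d = 1.00 × 8.85×10⁻¹² × 5.03×10⁻³ / 2.60×10⁻⁴ = 1.71×10⁻¹⁰ F.
C₂ = κ₂ε₀A₂/d = 21.4 × 8.85×10⁻¹² × 7.97×10⁻³ / 2.60×10⁻⁴ = 5.80×10⁻⁹ F.
C = C₁ + C₂ = 5.98×10⁻⁹ F.

C ≈ 5.98 nF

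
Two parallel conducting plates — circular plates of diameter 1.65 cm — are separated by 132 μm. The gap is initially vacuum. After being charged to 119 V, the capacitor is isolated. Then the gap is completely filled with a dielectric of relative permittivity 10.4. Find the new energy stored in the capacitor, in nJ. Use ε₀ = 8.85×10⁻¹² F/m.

A = π(1.65/2 cm)² = 2.14×10⁻⁴ m².
Initially C₁ = ε₀A/d = 8.85×10⁻¹² × 2.14×10⁻⁴ / 1.32×10⁻⁴ = 1.43×10⁻¹¹ F.
U₁ = 1.02×10⁻⁷ J.
Isolated ⇒ Q is held fixed. C₂ = 10.4 C₁ and U = Q²/(2C), so U₂/U₁ = C₁/C₂ = 0.0962.
U₂ = 0.0962 × 1.02×10⁻⁷ = 9.76×10⁻⁹ J.

9.76 nJ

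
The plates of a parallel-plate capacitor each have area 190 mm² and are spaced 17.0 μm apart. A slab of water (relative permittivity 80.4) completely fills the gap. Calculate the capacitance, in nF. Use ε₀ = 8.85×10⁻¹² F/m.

7.95 nF

A = 190 mm² = 1.90×10⁻⁴ m².
C = κε₀A/d = 80.4 × 8.85×10⁻¹² × 1.90×10⁻⁴ / 1.70×10⁻⁵ = 7.95×10⁻⁹ F.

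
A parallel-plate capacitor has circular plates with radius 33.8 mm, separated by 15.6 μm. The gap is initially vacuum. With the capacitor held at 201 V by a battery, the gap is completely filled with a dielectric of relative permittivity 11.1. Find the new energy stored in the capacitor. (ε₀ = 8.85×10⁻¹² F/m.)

A = π(33.8 mm)² = 3.59×10⁻³ m².
Initially C₁ = ε₀A/d = 8.85×10⁻¹² × 3.59×10⁻³ / 1.56×10⁻⁵ = 2.04×10⁻⁹ F.
U₁ = 4.11×10⁻⁵ J.
Battery connected ⇒ V is held fixed. C₂ = 11.1 C₁ and U = ½CV², so U₂/U₁ = C₂/C₁ = 11.1.
U₂ = 11.1 × 4.11×10⁻⁵ = 4.57×10⁻⁴ J.

U ≈ 457 μJ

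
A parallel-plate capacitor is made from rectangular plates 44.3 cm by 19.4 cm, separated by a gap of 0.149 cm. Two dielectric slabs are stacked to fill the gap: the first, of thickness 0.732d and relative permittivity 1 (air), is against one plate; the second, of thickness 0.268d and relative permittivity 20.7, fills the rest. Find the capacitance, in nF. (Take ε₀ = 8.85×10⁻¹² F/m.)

A = 44.3 × 19.4 cm² = 8.59×10⁻² m².
Stacked slabs ⇒ two capacitors in series, each with the full plate area.
C₁ = κ₁ε₀A/d₁ = 1.00 × 8.85×10⁻¹² × 8.59×10⁻² / 1.09×10⁻³ = 6.97×10⁻¹⁰ F.
C₂ = κ₂ε₀A/d₂ = 20.7 × 8.85×10⁻¹² × 8.59×10⁻² / 3.99×10⁻⁴ = 3.94×10⁻⁸ F.
C = (1/C₁ + 1/C₂)⁻¹ = 6.85×10⁻¹⁰ F.

0.685 nF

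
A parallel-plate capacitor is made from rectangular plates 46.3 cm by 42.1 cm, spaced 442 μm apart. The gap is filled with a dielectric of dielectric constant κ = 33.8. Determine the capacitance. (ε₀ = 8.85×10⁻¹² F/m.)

C ≈ 132 nF

A = 46.3 × 42.1 cm² = 0.195 m².
C = κε₀A/d = 33.8 × 8.85×10⁻¹² × 0.195 / 4.42×10⁻⁴ = 1.32×10⁻⁷ F.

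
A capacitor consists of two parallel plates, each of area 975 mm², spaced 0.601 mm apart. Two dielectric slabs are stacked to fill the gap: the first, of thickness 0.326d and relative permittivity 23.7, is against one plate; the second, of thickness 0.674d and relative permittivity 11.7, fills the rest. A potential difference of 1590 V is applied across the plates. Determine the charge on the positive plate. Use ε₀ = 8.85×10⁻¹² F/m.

320 nC

A = 975 mm² = 9.75×10⁻⁴ m².
Stacked slabs ⇒ two capacitors in series, each with the full plate area.
C₁ = κ₁ε₀A/d₁ = 23.7 × 8.85×10⁻¹² × 9.75×10⁻⁴ / 1.96×10⁻⁴ = 1.04×10⁻⁹ F.
C₂ = κ₂ε₀A/d₂ = 11.7 × 8.85×10⁻¹² × 9.75×10⁻⁴ / 4.05×10⁻⁴ = 2.49×10⁻¹⁰ F.
C = (1/C₁ + 1/C₂)⁻¹ = 2.01×10⁻¹⁰ F.
Q = CV = 2.01×10⁻¹⁰ × 1590 = 3.20×10⁻⁷ C.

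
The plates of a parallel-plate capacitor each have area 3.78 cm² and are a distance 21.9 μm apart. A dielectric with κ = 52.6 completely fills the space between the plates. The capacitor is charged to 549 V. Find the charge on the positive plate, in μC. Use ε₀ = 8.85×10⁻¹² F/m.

A = 3.78 cm² = 3.78×10⁻⁴ m².
C = κε₀A/d = 52.6 × 8.85×10⁻¹² × 3.78×10⁻⁴ / 2.19×10⁻⁵ = 8.03×10⁻⁹ F.
Q = CV = 8.03×10⁻⁹ × 549 = 4.41×10⁻⁶ C.

Q ≈ 4.41 μC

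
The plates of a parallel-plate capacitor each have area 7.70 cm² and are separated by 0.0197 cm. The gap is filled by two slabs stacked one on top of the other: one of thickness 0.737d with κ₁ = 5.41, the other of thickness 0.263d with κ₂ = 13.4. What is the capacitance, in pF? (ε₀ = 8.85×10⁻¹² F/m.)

A = 7.70 cm² = 7.70×10⁻⁴ m².
Stacked slabs ⇒ two capacitors in series, each with the full plate area.
C₁ = κ₁ε₀A/d₁ = 5.41 × 8.85×10⁻¹² × 7.70×10⁻⁴ / 1.45×10⁻⁴ = 2.54×10⁻¹⁰ F.
C₂ = κ₂ε₀A/d₂ = 13.4 × 8.85×10⁻¹² × 7.70×10⁻⁴ / 5.18×10⁻⁵ = 1.76×10⁻⁹ F.
C = (1/C₁ + 1/C₂)⁻¹ = 2.22×10⁻¹⁰ F.

222 pF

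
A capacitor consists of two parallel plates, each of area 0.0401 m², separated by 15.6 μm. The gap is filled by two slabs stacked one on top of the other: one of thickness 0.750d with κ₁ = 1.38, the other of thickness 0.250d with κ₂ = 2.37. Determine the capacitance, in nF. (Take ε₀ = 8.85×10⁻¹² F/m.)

C ≈ 35.1 nF

Stacked slabs ⇒ two capacitors in series, each with the full plate area.
C₁ = κ₁ε₀A/d₁ = 1.38 × 8.85×10⁻¹² × 4.01×10⁻² / 1.17×10⁻⁵ = 4.19×10⁻⁸ F.
C₂ = κ₂ε₀A/d₂ = 2.37 × 8.85×10⁻¹² × 4.01×10⁻² / 3.90×10⁻⁶ = 2.16×10⁻⁷ F.
C = (1/C₁ + 1/C₂)⁻¹ = 3.51×10⁻⁸ F.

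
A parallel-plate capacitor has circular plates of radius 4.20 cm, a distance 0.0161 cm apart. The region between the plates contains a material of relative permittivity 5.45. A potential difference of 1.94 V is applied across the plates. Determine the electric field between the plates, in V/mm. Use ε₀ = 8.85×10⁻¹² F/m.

12.0 V/mm

E = V/d = 1.94 / 1.61×10⁻⁴ = 1.20×10⁴ V/m.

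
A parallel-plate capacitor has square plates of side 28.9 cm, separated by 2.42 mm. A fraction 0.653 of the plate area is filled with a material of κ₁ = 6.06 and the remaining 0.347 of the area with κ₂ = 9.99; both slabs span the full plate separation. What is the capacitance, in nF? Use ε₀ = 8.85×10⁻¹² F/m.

C ≈ 2.27 nF

A = (28.9 cm)² = 8.35×10⁻² m².
Side-by-side slabs ⇒ two capacitors in parallel, each spanning the full gap.
C₁ = κ₁ε₀A₁/d = 6.06 × 8.85×10⁻¹² × 5.45×10⁻² / 2.42×10⁻³ = 1.21×10⁻⁹ F.
C₂ = κ₂ε₀A₂/d = 9.99 × 8.85×10⁻¹² × 2.90×10⁻² / 2.42×10⁻³ = 1.06×10⁻⁹ F.
C = C₁ + C₂ = 2.27×10⁻⁹ F.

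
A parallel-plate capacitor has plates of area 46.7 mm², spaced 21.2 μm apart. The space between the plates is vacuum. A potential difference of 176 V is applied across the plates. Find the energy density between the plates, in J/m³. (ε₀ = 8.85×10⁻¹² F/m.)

u ≈ 305 J/m³

E = V/d = 176 / 2.12×10⁻⁵ = 8.30×10⁶ V/m.
u = ½ε₀E² = ½ × 8.85×10⁻¹² × (8.30×10⁶)² = 3.05×10² J/m³.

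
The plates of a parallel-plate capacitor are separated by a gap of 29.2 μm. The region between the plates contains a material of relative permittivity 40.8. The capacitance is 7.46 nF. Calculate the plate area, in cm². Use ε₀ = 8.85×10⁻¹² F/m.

A ≈ 6.03 cm²

A = Cd/(κε₀) = 7.46×10⁻⁹ × 2.92×10⁻⁵ / (40.8 × 8.85×10⁻¹²) = 6.03×10⁻⁴ m².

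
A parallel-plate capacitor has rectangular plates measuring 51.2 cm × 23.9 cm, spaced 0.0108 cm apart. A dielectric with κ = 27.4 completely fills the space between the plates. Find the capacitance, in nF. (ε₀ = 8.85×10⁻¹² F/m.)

A = 51.2 × 23.9 cm² = 0.122 m².
C = κε₀A/d = 27.4 × 8.85×10⁻¹² × 0.122 / 1.08×10⁻⁴ = 2.75×10⁻⁷ F.

275 nF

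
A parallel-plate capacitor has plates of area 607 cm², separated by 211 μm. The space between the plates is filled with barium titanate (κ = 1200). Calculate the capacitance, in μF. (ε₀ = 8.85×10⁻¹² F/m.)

C ≈ 3.06 μF

A = 607 cm² = 6.07×10⁻² m².
C = κε₀A/d = 1200 × 8.85×10⁻¹² × 6.07×10⁻² / 2.11×10⁻⁴ = 3.06×10⁻⁶ F.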